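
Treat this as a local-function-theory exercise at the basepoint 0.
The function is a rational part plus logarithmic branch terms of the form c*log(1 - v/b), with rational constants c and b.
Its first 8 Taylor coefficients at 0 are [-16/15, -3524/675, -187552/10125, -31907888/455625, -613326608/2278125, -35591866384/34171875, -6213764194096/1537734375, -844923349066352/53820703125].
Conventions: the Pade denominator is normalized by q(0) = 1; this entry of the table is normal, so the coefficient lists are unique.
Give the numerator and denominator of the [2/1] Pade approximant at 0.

Taylor coefficients needed (read off): a_0 = -16/15, a_1 = -3524/675, a_2 = -187552/10125, a_3 = -31907888/455625.
Write the denominator as Q(v) = 1 + q1*v. Requiring Q*f - P = O(v^4) with deg P <= 2 kills the coefficients of v^3..v^3 in Q*f:
  v^3: a_3 + q1*a_2 = 0, i.e. -31907888/455625 + (-187552/10125)*q1 = 0.
Solving this linear system: q1 = -1994243/527490.
The numerator is Q*f truncated at degree 2: P0 = a_0 = -16/15; P1 = a_1 + q1*a_0 = -313348/263745; P2 = a_2 + q1*a_1 = 8645174/7121115.

The Pade approximant has numerator coefficients [-16/15, -313348/263745, 8645174/7121115]; denominator coefficients [1, -1994243/527490].


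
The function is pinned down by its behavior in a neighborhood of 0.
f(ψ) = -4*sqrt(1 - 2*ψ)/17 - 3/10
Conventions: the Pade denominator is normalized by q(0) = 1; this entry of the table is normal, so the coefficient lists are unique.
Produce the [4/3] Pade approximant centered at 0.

Taylor coefficients needed (expand at 0): a_0 = -91/170, a_1 = 4/17, a_2 = 2/17, a_3 = 2/17, a_4 = 5/34, a_5 = 7/34, a_6 = 21/68, a_7 = 33/68.
Write the denominator as Q(ψ) = 1 + q1*ψ + q2*ψ^2 + q3*ψ^3. Requiring Q*f - P = O(ψ^8) with deg P <= 4 kills the coefficients of ψ^5..ψ^7 in Q*f:
  ψ^5: a_5 + q1*a_4 + q2*a_3 + q3*a_2 = 0, i.e. 7/34 + (5/34)*q1 + (2/17)*q2 + (2/17)*q3 = 0.
  ψ^6: a_6 + q1*a_5 + q2*a_4 + q3*a_3 = 0, i.e. 21/68 + (7/34)*q1 + (5/34)*q2 + (2/17)*q3 = 0.
  ψ^7: a_7 + q1*a_6 + q2*a_5 + q3*a_4 = 0, i.e. 33/68 + (21/68)*q1 + (7/34)*q2 + (5/34)*q3 = 0.
Solving this linear system: q1 = -3, q2 = 5/2, q3 = -1/2.
The numerator is Q*f truncated at degree 4: P0 = a_0 = -91/170; P1 = a_1 + q1*a_0 = 313/170; P2 = a_2 + q1*a_1 + q2*a_0 = -131/68; P3 = a_3 + q1*a_2 + q2*a_1 + q3*a_0 = 211/340; P4 = a_4 + q1*a_3 + q2*a_2 + q3*a_1 = -1/34.

The Pade approximant has numerator coefficients [-91/170, 313/170, -131/68, 211/340, -1/34]; denominator coefficients [1, -3, 5/2, -1/2].


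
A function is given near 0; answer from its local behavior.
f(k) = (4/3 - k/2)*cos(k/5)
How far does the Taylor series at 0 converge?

The radius of convergence is infinite.

The factor cos(k/5) is entire and contributes no finite singular point.
The polynomial part has no poles.
No finite singular points: the Taylor series at 0 converges everywhere.


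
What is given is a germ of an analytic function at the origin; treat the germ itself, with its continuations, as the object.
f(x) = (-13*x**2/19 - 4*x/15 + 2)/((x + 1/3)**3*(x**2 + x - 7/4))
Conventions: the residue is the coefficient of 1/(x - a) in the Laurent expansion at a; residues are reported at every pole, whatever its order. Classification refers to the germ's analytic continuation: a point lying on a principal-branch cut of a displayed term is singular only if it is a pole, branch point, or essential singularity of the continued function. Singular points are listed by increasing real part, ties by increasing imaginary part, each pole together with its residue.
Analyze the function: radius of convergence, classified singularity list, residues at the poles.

Radius of convergence at 0: 1/3.
At -1/2 - sqrt(2): a pole of order 1; residue 3671478/34001545 - (5177781/68003090)*sqrt(2).
At -1/3: a pole of order 3; residue -7342956/34001545.
At -1/2 + sqrt(2): a pole of order 1; residue 3671478/34001545 + (5177781/68003090)*sqrt(2).

Denominator factor (x + 1/3)^3: pole of order 3 at -1/3, modulus 1/3.
Denominator factor (x**2 + x - 7/4): discriminant 8, real irrational roots -1/2 + sqrt(2) and -1/2 - sqrt(2); poles of order 1, moduli -1/2 + sqrt(2) and 1/2 + sqrt(2).
The radius of convergence is the smallest modulus among the singular points: 1/3.
The factor x**2 + x - 7/4 splits as (x - a)(x - a') with a = -1/2 - sqrt(2), a' = -1/2 + sqrt(2). At the order-1 pole a set g(x) = (x - a)*f(x) = [(-13*x**2/19 - 4*x/15 + 2)/(x + 1/3)**3] / (x - a').
Simple pole: residue = g(a) at a = -1/2 - sqrt(2), which is 3671478/34001545 - (5177781/68003090)*sqrt(2).
At the order-3 pole -1/3 set g(x) = (x - (-1/3))^3*f(x) = (-13*x**2/19 - 4*x/15 + 2)/(x**2 + x - 7/4).
Order-3 pole: residue = g''(a)/2; g''(-1/3) = -14685912/34001545, so the residue is -7342956/34001545.
The factor x**2 + x - 7/4 splits as (x - a)(x - a') with a = -1/2 + sqrt(2), a' = -1/2 - sqrt(2). At the order-1 pole a set g(x) = (x - a)*f(x) = [(-13*x**2/19 - 4*x/15 + 2)/(x + 1/3)**3] / (x - a').
Simple pole: residue = g(a) at a = -1/2 + sqrt(2), which is 3671478/34001545 + (5177781/68003090)*sqrt(2).
List the singular points by increasing real part (a conjugate pair: the negative imaginary part first).


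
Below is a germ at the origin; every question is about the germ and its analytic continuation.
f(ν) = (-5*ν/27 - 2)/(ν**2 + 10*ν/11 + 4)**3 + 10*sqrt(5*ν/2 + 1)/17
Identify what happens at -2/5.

The term (10/17)*sqrt(1 - ν/(-2/5)) has argument 1 - -2/5/(-2/5) = 0 at -2/5: a square-root (algebraic, two-sheeted) branch point; the remaining terms are analytic or single-valued there.

The point is an algebraic (square-root) branch point.


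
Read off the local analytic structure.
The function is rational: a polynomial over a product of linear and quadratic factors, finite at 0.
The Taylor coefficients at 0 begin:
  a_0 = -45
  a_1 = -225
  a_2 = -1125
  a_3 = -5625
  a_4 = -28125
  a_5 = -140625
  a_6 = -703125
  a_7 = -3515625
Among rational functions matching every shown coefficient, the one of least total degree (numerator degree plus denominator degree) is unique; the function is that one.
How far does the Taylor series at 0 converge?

The radius of convergence is 1/5.

No rational of total degree below 1 reproduces all 8 coefficients; solving the [0/1] Pade equations on them gives f(j) = 9/(j - 1/5), whose expansion matches every shown term.
Denominator factor (j - 1/5): pole of order 1 at 1/5, modulus 1/5.
The radius of convergence is the smallest modulus among the singular points: 1/5.


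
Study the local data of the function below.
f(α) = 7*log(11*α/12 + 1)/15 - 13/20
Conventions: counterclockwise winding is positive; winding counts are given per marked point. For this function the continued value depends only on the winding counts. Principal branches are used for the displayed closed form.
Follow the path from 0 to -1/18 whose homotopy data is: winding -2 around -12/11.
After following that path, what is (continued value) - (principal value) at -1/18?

The rational part is single-valued and drops out of the difference; each branch term changes only by its own monodromy.
(7/15)*log(1 - α/(-12/11)): each positive loop around -12/11 adds 2*pi*i to the log, so winding -2 contributes (7/15)*(-2)*2*pi*i = -(28/15)*pi*i.
Summing the contributions at α = -1/18 gives -(28/15)*pi*i.

Continued minus principal equals -(28/15)*pi*i.


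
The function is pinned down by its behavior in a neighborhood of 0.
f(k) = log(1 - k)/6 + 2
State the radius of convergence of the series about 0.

The radius of convergence is 1.

Branch term (1/6)*log(1 - k/(1)): its argument vanishes at k = 1, a logarithmic branch point, modulus 1.
The radius of convergence is the smallest modulus among the singular points: 1.


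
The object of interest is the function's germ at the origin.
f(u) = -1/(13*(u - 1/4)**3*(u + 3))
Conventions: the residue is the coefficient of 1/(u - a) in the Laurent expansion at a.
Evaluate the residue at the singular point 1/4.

At the order-3 pole 1/4 set g(u) = (u - (1/4))^3*f(u) = -1/(13*(u + 3)).
Order-3 pole: residue = g''(a)/2; g''(1/4) = -128/28561, so the residue is -64/28561.

The residue is -64/28561.


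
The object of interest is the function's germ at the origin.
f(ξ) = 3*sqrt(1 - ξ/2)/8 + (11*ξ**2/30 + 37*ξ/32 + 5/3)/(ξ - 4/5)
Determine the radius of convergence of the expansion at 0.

The radius of convergence is 4/5.

Denominator factor (ξ - 4/5): pole of order 1 at 4/5, modulus 4/5.
Branch term (3/8)*sqrt(1 - ξ/(2)): its argument vanishes at ξ = 2, a square-root branch point, modulus 2.
The radius of convergence is the smallest modulus among the singular points: 4/5.


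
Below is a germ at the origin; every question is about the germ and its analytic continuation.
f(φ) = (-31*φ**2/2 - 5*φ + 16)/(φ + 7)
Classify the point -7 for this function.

The point is a pole of order 1.

The denominator factor φ + 7 vanishes at -7 and appears to the power 1; the numerator there equals -1417/2, nonzero, and no other factor vanishes.
Hence a pole whose order is the multiplicity, 1.


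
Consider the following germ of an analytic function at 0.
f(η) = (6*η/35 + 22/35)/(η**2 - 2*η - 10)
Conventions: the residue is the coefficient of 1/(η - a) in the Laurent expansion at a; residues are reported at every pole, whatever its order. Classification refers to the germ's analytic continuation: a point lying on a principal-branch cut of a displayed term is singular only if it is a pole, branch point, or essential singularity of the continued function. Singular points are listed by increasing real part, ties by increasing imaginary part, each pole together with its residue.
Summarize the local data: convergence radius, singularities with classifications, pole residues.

Denominator factor (η**2 - 2*η - 10): discriminant 44, real irrational roots 1 + sqrt(11) and 1 - sqrt(11); poles of order 1, moduli 1 + sqrt(11) and -1 + sqrt(11).
The radius of convergence is the smallest modulus among the singular points: -1 + sqrt(11).
The factor η**2 - 2*η - 10 splits as (η - a)(η - a') with a = 1 - sqrt(11), a' = 1 + sqrt(11). At the order-1 pole a set g(η) = (η - a)*f(η) = [6*η/35 + 22/35] / (η - a').
Simple pole: residue = g(a) at a = 1 - sqrt(11), which is 3/35 - (2/55)*sqrt(11).
The factor η**2 - 2*η - 10 splits as (η - a)(η - a') with a = 1 + sqrt(11), a' = 1 - sqrt(11). At the order-1 pole a set g(η) = (η - a)*f(η) = [6*η/35 + 22/35] / (η - a').
Simple pole: residue = g(a) at a = 1 + sqrt(11), which is 3/35 + (2/55)*sqrt(11).
List the singular points by increasing real part (a conjugate pair: the negative imaginary part first).

Radius of convergence at 0: -1 + sqrt(11).
At 1 - sqrt(11): a pole of order 1; residue 3/35 - (2/55)*sqrt(11).
At 1 + sqrt(11): a pole of order 1; residue 3/35 + (2/55)*sqrt(11).


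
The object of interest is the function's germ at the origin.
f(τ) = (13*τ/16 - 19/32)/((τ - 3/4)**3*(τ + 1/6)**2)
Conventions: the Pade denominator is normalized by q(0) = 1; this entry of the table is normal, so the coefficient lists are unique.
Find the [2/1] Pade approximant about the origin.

The Pade approximant has numerator coefficients [152/3, -2565344/31401, 14243456/31401]; denominator coefficients [1, 81182/10467].

Taylor coefficients needed (expand at 0): a_0 = 152/3, a_1 = -1424/3, a_2 = 37216/9, a_3 = -2597824/81.
Write the denominator as Q(τ) = 1 + q1*τ. Requiring Q*f - P = O(τ^4) with deg P <= 2 kills the coefficients of τ^3..τ^3 in Q*f:
  τ^3: a_3 + q1*a_2 = 0, i.e. -2597824/81 + (37216/9)*q1 = 0.
Solving this linear system: q1 = 81182/10467.
The numerator is Q*f truncated at degree 2: P0 = a_0 = 152/3; P1 = a_1 + q1*a_0 = -2565344/31401; P2 = a_2 + q1*a_1 = 14243456/31401.


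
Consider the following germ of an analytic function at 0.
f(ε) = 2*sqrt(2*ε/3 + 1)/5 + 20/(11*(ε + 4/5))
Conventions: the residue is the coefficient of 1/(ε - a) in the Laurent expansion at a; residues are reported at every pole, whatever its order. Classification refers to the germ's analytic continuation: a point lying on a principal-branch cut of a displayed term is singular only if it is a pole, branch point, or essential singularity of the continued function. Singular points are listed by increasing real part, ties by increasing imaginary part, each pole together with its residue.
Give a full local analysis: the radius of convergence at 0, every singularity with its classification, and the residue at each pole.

Denominator factor (ε + 4/5): pole of order 1 at -4/5, modulus 4/5.
Branch term (2/5)*sqrt(1 - ε/(-3/2)): its argument vanishes at ε = -3/2, a square-root branch point, modulus 3/2.
The radius of convergence is the smallest modulus among the singular points: 4/5.
The branch term is analytic at -4/5 and contributes nothing to the residue; only the rational part matters.
At the order-1 pole -4/5 set g(ε) = (ε - (-4/5))*(rational part) = 20/11.
Simple pole: residue = g(a) at a = -4/5, which is 20/11.
List the singular points by increasing real part (a conjugate pair: the negative imaginary part first).

Radius of convergence at 0: 4/5.
At -3/2: an algebraic (square-root) branch point.
At -4/5: a pole of order 1; residue 20/11.


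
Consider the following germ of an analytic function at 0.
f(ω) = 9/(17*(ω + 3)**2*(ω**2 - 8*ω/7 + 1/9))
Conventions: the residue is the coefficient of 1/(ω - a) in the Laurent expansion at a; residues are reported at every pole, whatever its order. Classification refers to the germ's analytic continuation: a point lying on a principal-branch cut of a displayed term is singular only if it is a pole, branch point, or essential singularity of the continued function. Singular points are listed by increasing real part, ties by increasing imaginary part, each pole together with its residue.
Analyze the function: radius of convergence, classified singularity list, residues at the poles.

Denominator factor (ω**2 - 8*ω/7 + 1/9): discriminant 380/441, real irrational roots 4/7 + (1/21)*sqrt(95) and 4/7 - (1/21)*sqrt(95); poles of order 1, moduli 4/7 + (1/21)*sqrt(95) and 4/7 - (1/21)*sqrt(95).
Denominator factor (ω + 3)^2: pole of order 2 at -3, modulus 3.
The radius of convergence is the smallest modulus among the singular points: 4/7 - (1/21)*sqrt(95).
At the order-2 pole -3 set g(ω) = (ω - (-3))^2*f(ω) = 9/(17*(ω**2 - 8*ω/7 + 1/9)).
Order-2 pole: residue = g'(a); g'(-3) = 5103/212194, so the residue is 5103/212194.
The factor ω**2 - 8*ω/7 + 1/9 splits as (ω - a)(ω - a') with a = 4/7 - (1/21)*sqrt(95), a' = 4/7 + (1/21)*sqrt(95). At the order-1 pole a set g(ω) = (ω - a)*f(ω) = [9/(17*(ω + 3)**2)] / (ω - a').
Simple pole: residue = g(a) at a = 4/7 - (1/21)*sqrt(95), which is -5103/424388 - (243243/50396075)*sqrt(95).
The factor ω**2 - 8*ω/7 + 1/9 splits as (ω - a)(ω - a') with a = 4/7 + (1/21)*sqrt(95), a' = 4/7 - (1/21)*sqrt(95). At the order-1 pole a set g(ω) = (ω - a)*f(ω) = [9/(17*(ω + 3)**2)] / (ω - a').
Simple pole: residue = g(a) at a = 4/7 + (1/21)*sqrt(95), which is -5103/424388 + (243243/50396075)*sqrt(95).
List the singular points by increasing real part (a conjugate pair: the negative imaginary part first).

Radius of convergence at 0: 4/7 - (1/21)*sqrt(95).
At -3: a pole of order 2; residue 5103/212194.
At 4/7 - (1/21)*sqrt(95): a pole of order 1; residue -5103/424388 - (243243/50396075)*sqrt(95).
At 4/7 + (1/21)*sqrt(95): a pole of order 1; residue -5103/424388 + (243243/50396075)*sqrt(95).


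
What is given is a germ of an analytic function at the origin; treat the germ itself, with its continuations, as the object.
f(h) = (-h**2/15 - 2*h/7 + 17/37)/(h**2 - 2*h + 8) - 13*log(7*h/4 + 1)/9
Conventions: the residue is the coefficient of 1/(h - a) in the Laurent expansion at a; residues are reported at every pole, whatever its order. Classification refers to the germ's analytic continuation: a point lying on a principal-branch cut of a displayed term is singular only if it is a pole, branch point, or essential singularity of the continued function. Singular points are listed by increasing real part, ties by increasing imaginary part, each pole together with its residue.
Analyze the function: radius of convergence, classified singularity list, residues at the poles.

Radius of convergence at 0: 4/7.
At -4/7: a logarithmic branch point.
At (1) - (sqrt(7))*i: a pole of order 1; residue (-22/105) + ((743/18130)*sqrt(7))*i.
At (1) + (sqrt(7))*i: a pole of order 1; residue (-22/105) - ((743/18130)*sqrt(7))*i.

Denominator factor (h**2 - 2*h + 8): discriminant -28, complex-conjugate roots (1) + (sqrt(7))*i and (1) - (sqrt(7))*i; poles of order 1, moduli (2)*sqrt(2) and (2)*sqrt(2).
Branch term (-13/9)*log(1 - h/(-4/7)): its argument vanishes at h = -4/7, a logarithmic branch point, modulus 4/7.
The radius of convergence is the smallest modulus among the singular points: 4/7.
The branch term is analytic at (1) - (sqrt(7))*i and contributes nothing to the residue; only the rational part matters.
The factor h**2 - 2*h + 8 splits as (h - a)(h - a') with a = (1) - (sqrt(7))*i, a' = (1) + (sqrt(7))*i. At the order-1 pole a set g(h) = (h - a)*(rational part) = [-h**2/15 - 2*h/7 + 17/37] / (h - a').
Simple pole: residue = g(a) at a = (1) - (sqrt(7))*i, which is (-22/105) + ((743/18130)*sqrt(7))*i.
The branch term is analytic at (1) + (sqrt(7))*i and contributes nothing to the residue; only the rational part matters.
The factor h**2 - 2*h + 8 splits as (h - a)(h - a') with a = (1) + (sqrt(7))*i, a' = (1) - (sqrt(7))*i. At the order-1 pole a set g(h) = (h - a)*(rational part) = [-h**2/15 - 2*h/7 + 17/37] / (h - a').
Simple pole: residue = g(a) at a = (1) + (sqrt(7))*i, which is (-22/105) - ((743/18130)*sqrt(7))*i.
List the singular points by increasing real part (a conjugate pair: the negative imaginary part first).


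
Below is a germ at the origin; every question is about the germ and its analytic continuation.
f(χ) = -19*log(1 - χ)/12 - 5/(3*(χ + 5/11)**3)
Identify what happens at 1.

The point is a logarithmic branch point.

The term (-19/12)*log(1 - χ/(1)) has argument 1 - 1/(1) = 0 at 1: a logarithmic (infinitely-sheeted) branch point; the remaining terms are analytic or single-valued there.


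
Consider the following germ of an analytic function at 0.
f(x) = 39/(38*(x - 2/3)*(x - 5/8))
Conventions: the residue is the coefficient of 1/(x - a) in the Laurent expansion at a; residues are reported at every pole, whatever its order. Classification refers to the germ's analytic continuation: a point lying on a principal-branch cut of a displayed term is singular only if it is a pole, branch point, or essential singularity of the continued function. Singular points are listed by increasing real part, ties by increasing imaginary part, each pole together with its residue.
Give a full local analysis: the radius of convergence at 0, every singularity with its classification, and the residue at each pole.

Radius of convergence at 0: 5/8.
At 5/8: a pole of order 1; residue -468/19.
At 2/3: a pole of order 1; residue 468/19.

Denominator factor (x - 5/8): pole of order 1 at 5/8, modulus 5/8.
Denominator factor (x - 2/3): pole of order 1 at 2/3, modulus 2/3.
The radius of convergence is the smallest modulus among the singular points: 5/8.
At the order-1 pole 5/8 set g(x) = (x - (5/8))*f(x) = 39/(38*(x - 2/3)).
Simple pole: residue = g(a) at a = 5/8, which is -468/19.
At the order-1 pole 2/3 set g(x) = (x - (2/3))*f(x) = 39/(38*(x - 5/8)).
Simple pole: residue = g(a) at a = 2/3, which is 468/19.
List the singular points by increasing real part (a conjugate pair: the negative imaginary part first).


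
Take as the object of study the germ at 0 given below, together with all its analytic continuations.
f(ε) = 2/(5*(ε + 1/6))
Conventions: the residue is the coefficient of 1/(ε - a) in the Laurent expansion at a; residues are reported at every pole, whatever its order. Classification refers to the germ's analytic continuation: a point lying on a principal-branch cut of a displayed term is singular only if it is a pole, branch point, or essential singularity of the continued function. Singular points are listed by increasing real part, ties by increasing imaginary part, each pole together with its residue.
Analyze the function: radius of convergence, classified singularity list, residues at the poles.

Radius of convergence at 0: 1/6.
At -1/6: a pole of order 1; residue 2/5.

Denominator factor (ε + 1/6): pole of order 1 at -1/6, modulus 1/6.
The radius of convergence is the smallest modulus among the singular points: 1/6.
At the order-1 pole -1/6 set g(ε) = (ε - (-1/6))*f(ε) = 2/5.
Simple pole: residue = g(a) at a = -1/6, which is 2/5.


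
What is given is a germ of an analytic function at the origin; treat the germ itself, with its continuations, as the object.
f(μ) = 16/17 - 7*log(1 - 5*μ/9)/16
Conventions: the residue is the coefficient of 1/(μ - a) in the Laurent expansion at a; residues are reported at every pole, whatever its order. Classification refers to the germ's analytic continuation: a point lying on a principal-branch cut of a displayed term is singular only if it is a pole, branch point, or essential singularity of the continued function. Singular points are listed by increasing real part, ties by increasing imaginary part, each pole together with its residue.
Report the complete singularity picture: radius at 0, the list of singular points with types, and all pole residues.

Radius of convergence at 0: 9/5.
At 9/5: a logarithmic branch point.

Branch term (-7/16)*log(1 - μ/(9/5)): its argument vanishes at μ = 9/5, a logarithmic branch point, modulus 9/5.
The radius of convergence is the smallest modulus among the singular points: 9/5.


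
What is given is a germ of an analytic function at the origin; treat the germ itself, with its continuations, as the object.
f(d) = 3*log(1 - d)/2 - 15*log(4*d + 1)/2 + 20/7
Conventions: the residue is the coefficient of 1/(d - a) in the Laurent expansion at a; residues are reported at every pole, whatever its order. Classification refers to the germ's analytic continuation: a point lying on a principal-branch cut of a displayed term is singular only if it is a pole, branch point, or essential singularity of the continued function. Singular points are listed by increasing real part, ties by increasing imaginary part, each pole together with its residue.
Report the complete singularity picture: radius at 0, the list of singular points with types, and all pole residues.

Radius of convergence at 0: 1/4.
At -1/4: a logarithmic branch point.
At 1: a logarithmic branch point.

Branch term (-15/2)*log(1 - d/(-1/4)): its argument vanishes at d = -1/4, a logarithmic branch point, modulus 1/4.
Branch term (3/2)*log(1 - d/(1)): its argument vanishes at d = 1, a logarithmic branch point, modulus 1.
The radius of convergence is the smallest modulus among the singular points: 1/4.
List the singular points by increasing real part (a conjugate pair: the negative imaginary part first).


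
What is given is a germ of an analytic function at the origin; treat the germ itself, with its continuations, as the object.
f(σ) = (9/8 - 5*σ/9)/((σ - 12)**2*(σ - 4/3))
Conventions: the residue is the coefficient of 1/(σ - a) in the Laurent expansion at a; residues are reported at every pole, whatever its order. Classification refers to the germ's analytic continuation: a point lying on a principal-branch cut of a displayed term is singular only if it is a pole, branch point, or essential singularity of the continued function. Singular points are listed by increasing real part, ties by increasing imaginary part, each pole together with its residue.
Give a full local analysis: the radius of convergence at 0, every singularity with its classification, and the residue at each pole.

Denominator factor (σ - 4/3): pole of order 1 at 4/3, modulus 4/3.
Denominator factor (σ - 12)^2: pole of order 2 at 12, modulus 12.
The radius of convergence is the smallest modulus among the singular points: 4/3.
At the order-1 pole 4/3 set g(σ) = (σ - (4/3))*f(σ) = (9/8 - 5*σ/9)/(σ - 12)**2.
Simple pole: residue = g(a) at a = 4/3, which is 83/24576.
At the order-2 pole 12 set g(σ) = (σ - (12))^2*f(σ) = (9/8 - 5*σ/9)/(σ - 4/3).
Order-2 pole: residue = g'(a); g'(12) = -83/24576, so the residue is -83/24576.
List the singular points by increasing real part (a conjugate pair: the negative imaginary part first).

Radius of convergence at 0: 4/3.
At 4/3: a pole of order 1; residue 83/24576.
At 12: a pole of order 2; residue -83/24576.


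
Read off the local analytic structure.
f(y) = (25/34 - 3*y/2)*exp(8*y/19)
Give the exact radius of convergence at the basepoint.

The radius of convergence is infinite.

The factor exp(8*y/19) is entire and contributes no finite singular point.
The polynomial part has no poles.
No finite singular points: the Taylor series at 0 converges everywhere.


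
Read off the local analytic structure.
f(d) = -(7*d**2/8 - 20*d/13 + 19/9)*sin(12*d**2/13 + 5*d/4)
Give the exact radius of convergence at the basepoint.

The factor -sin(12*d**2/13 + 5*d/4) is entire and contributes no finite singular point.
The polynomial part has no poles.
No finite singular points: the Taylor series at 0 converges everywhere.

The radius of convergence is infinite.


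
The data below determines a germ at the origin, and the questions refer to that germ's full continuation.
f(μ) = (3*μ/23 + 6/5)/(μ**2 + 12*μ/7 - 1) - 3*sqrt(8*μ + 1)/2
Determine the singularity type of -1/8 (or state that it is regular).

The point is an algebraic (square-root) branch point.

The term (-3/2)*sqrt(1 - μ/(-1/8)) has argument 1 - -1/8/(-1/8) = 0 at -1/8: a square-root (algebraic, two-sheeted) branch point; the remaining terms are analytic or single-valued there.


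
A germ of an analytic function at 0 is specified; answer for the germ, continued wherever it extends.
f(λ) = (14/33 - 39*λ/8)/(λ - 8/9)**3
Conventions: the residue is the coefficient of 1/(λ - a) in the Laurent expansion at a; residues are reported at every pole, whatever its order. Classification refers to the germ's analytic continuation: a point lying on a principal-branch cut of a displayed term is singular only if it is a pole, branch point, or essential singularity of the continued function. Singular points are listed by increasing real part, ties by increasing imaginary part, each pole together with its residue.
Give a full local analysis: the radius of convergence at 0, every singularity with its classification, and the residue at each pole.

Denominator factor (λ - 8/9)^3: pole of order 3 at 8/9, modulus 8/9.
The radius of convergence is the smallest modulus among the singular points: 8/9.
At the order-3 pole 8/9 set g(λ) = (λ - (8/9))^3*f(λ) = 14/33 - 39*λ/8.
Order-3 pole: residue = g''(a)/2; g''(8/9) = 0, so the residue is 0.

Radius of convergence at 0: 8/9.
At 8/9: a pole of order 3; residue 0.


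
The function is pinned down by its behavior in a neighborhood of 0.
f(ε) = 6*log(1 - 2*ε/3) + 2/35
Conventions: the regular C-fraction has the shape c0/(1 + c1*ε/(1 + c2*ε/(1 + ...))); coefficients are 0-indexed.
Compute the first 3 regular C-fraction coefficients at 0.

Taylor coefficients (expand at 0): a_0 = 2/35, a_1 = -4, a_2 = -4/3.
c0 = a_0 = 2/35. Peel one level at a time: if S = 1 + c*ε/S' with S'(0) = 1, then c is the ε-coefficient of S and S' = c*ε/(S - 1).
S_1 = c0/f = 1 + (70)*ε + (14770/3)*ε^2 + ...; c1 = 70.
S_2 = c1*ε/(S_1 - 1) = 1 + (-211/3)*ε + ...; c2 = -211/3.

The regular C-fraction coefficients are [2/35, 70, -211/3].


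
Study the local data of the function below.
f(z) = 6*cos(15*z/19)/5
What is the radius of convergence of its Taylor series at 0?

The factor cos(15*z/19) is entire and contributes no finite singular point.
The polynomial part has no poles.
No finite singular points: the Taylor series at 0 converges everywhere.

The radius of convergence is infinite.


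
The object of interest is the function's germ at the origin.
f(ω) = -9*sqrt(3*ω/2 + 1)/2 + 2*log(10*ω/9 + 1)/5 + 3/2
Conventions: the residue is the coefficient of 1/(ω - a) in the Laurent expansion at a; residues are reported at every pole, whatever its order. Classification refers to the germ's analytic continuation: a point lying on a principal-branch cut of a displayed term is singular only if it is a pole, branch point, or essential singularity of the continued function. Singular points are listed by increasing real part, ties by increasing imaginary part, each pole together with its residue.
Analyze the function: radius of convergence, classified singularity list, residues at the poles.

Radius of convergence at 0: 2/3.
At -9/10: a logarithmic branch point.
At -2/3: an algebraic (square-root) branch point.

Branch term (2/5)*log(1 - ω/(-9/10)): its argument vanishes at ω = -9/10, a logarithmic branch point, modulus 9/10.
Branch term (-9/2)*sqrt(1 - ω/(-2/3)): its argument vanishes at ω = -2/3, a square-root branch point, modulus 2/3.
The radius of convergence is the smallest modulus among the singular points: 2/3.
List the singular points by increasing real part (a conjugate pair: the negative imaginary part first).


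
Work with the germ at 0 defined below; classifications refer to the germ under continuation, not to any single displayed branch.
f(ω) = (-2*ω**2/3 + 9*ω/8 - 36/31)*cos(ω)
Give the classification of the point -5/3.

The point is a regular point.

There is no denominator, hence no pole anywhere.
The factor cos(ω) is entire.
So the germ continues analytically to -5/3.


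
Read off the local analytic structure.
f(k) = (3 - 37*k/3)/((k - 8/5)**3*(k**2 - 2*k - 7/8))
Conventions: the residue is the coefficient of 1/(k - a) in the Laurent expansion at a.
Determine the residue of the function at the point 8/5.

The residue is 574952000/27818127.

At the order-3 pole 8/5 set g(k) = (k - (8/5))^3*f(k) = (3 - 37*k/3)/(k**2 - 2*k - 7/8).
Order-3 pole: residue = g''(a)/2; g''(8/5) = 1149904000/27818127, so the residue is 574952000/27818127.


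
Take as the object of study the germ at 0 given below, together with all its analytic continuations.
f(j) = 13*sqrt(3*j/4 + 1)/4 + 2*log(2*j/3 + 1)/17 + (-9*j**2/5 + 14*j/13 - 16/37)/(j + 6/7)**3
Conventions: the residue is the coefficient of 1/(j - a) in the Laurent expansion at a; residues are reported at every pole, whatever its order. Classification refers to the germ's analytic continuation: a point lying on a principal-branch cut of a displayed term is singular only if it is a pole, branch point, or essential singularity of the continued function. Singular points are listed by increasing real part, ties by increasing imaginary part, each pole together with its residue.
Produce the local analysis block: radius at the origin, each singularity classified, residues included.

Denominator factor (j + 6/7)^3: pole of order 3 at -6/7, modulus 6/7.
Branch term (13/4)*sqrt(1 - j/(-4/3)): its argument vanishes at j = -4/3, a square-root branch point, modulus 4/3.
Branch term (2/17)*log(1 - j/(-3/2)): its argument vanishes at j = -3/2, a logarithmic branch point, modulus 3/2.
The radius of convergence is the smallest modulus among the singular points: 6/7.
The branch terms are analytic at -6/7 and contribute nothing to the residue; only the rational part matters.
At the order-3 pole -6/7 set g(j) = (j - (-6/7))^3*(rational part) = -9*j**2/5 + 14*j/13 - 16/37.
Order-3 pole: residue = g''(a)/2; g''(-6/7) = -18/5, so the residue is -9/5.
List the singular points by increasing real part (a conjugate pair: the negative imaginary part first).

Radius of convergence at 0: 6/7.
At -3/2: a logarithmic branch point.
At -4/3: an algebraic (square-root) branch point.
At -6/7: a pole of order 3; residue -9/5.


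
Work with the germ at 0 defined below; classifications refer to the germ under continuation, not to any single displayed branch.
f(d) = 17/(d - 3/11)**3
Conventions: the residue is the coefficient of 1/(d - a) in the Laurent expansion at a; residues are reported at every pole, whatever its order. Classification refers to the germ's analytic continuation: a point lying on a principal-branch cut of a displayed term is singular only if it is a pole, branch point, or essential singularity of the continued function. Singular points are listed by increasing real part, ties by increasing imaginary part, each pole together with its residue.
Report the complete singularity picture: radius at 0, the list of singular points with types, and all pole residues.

Denominator factor (d - 3/11)^3: pole of order 3 at 3/11, modulus 3/11.
The radius of convergence is the smallest modulus among the singular points: 3/11.
At the order-3 pole 3/11 set g(d) = (d - (3/11))^3*f(d) = 17.
Order-3 pole: residue = g''(a)/2; g''(3/11) = 0, so the residue is 0.

Radius of convergence at 0: 3/11.
At 3/11: a pole of order 3; residue 0.


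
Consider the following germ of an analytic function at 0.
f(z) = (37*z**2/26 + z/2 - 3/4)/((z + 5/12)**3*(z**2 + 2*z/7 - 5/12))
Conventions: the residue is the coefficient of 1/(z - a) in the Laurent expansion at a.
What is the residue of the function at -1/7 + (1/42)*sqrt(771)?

The factor z**2 + 2*z/7 - 5/12 splits as (z - a)(z - a') with a = -1/7 + (1/42)*sqrt(771), a' = -1/7 - (1/42)*sqrt(771). At the order-1 pole a set g(z) = (z - a)*f(z) = [(37*z**2/26 + z/2 - 3/4)/(z + 5/12)**3] / (z - a').
Simple pole: residue = g(a) at a = -1/7 + (1/42)*sqrt(771), which is -986954976/632152625 + (8546603688/162463224625)*sqrt(771).

The residue is -986954976/632152625 + (8546603688/162463224625)*sqrt(771).


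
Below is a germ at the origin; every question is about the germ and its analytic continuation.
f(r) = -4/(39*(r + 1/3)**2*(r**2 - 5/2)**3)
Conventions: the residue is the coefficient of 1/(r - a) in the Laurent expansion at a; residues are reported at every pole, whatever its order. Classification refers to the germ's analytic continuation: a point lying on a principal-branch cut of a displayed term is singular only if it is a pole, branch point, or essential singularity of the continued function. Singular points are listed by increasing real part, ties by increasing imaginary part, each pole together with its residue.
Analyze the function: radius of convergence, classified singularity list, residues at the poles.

Denominator factor (r + 1/3)^2: pole of order 2 at -1/3, modulus 1/3.
Denominator factor (r**2 - 5/2)^3: discriminant 10, real irrational roots (1/2)*sqrt(10) and -(1/2)*sqrt(10); poles of order 3, moduli (1/2)*sqrt(10) and (1/2)*sqrt(10).
The radius of convergence is the smallest modulus among the singular points: 1/3.
The factor r**2 - 5/2 splits as (r - a)(r - a') with a = -(1/2)*sqrt(10), a' = (1/2)*sqrt(10). At the order-3 pole a set g(r) = (r - a)^3*f(r) = [-4/(39*(r + 1/3)**2)] / (r - a')^3.
Order-3 pole: residue = g''(a)/2; g''(-(1/2)*sqrt(10)) = 279936/44444413 + (18557388/5555551625)*sqrt(10), so the residue is 139968/44444413 + (9278694/5555551625)*sqrt(10).
At the order-2 pole -1/3 set g(r) = (r - (-1/3))^2*f(r) = -4/(39*(r**2 - 5/2)**3).
Order-2 pole: residue = g'(a); g'(-1/3) = -279936/44444413, so the residue is -279936/44444413.
The factor r**2 - 5/2 splits as (r - a)(r - a') with a = (1/2)*sqrt(10), a' = -(1/2)*sqrt(10). At the order-3 pole a set g(r) = (r - a)^3*f(r) = [-4/(39*(r + 1/3)**2)] / (r - a')^3.
Order-3 pole: residue = g''(a)/2; g''((1/2)*sqrt(10)) = 279936/44444413 - (18557388/5555551625)*sqrt(10), so the residue is 139968/44444413 - (9278694/5555551625)*sqrt(10).
List the singular points by increasing real part (a conjugate pair: the negative imaginary part first).

Radius of convergence at 0: 1/3.
At -(1/2)*sqrt(10): a pole of order 3; residue 139968/44444413 + (9278694/5555551625)*sqrt(10).
At -1/3: a pole of order 2; residue -279936/44444413.
At (1/2)*sqrt(10): a pole of order 3; residue 139968/44444413 - (9278694/5555551625)*sqrt(10).


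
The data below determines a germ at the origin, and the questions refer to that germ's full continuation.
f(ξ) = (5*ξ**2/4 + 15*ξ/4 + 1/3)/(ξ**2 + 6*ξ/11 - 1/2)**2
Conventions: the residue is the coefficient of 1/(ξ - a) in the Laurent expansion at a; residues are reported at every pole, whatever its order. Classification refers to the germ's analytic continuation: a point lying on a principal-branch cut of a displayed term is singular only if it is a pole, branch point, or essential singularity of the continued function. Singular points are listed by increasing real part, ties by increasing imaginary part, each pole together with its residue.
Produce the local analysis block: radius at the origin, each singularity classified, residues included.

Radius of convergence at 0: -3/11 + (1/22)*sqrt(278).
At -3/11 - (1/22)*sqrt(278): a pole of order 2; residue -(41987/927408)*sqrt(278).
At -3/11 + (1/22)*sqrt(278): a pole of order 2; residue (41987/927408)*sqrt(278).

Denominator factor (ξ**2 + 6*ξ/11 - 1/2)^2: discriminant 278/121, real irrational roots -3/11 + (1/22)*sqrt(278) and -3/11 - (1/22)*sqrt(278); poles of order 2, moduli -3/11 + (1/22)*sqrt(278) and 3/11 + (1/22)*sqrt(278).
The radius of convergence is the smallest modulus among the singular points: -3/11 + (1/22)*sqrt(278).
The factor ξ**2 + 6*ξ/11 - 1/2 splits as (ξ - a)(ξ - a') with a = -3/11 - (1/22)*sqrt(278), a' = -3/11 + (1/22)*sqrt(278). At the order-2 pole a set g(ξ) = (ξ - a)^2*f(ξ) = [5*ξ**2/4 + 15*ξ/4 + 1/3] / (ξ - a')^2.
Order-2 pole: residue = g'(a); g'(-3/11 - (1/22)*sqrt(278)) = -(41987/927408)*sqrt(278), so the residue is -(41987/927408)*sqrt(278).
The factor ξ**2 + 6*ξ/11 - 1/2 splits as (ξ - a)(ξ - a') with a = -3/11 + (1/22)*sqrt(278), a' = -3/11 - (1/22)*sqrt(278). At the order-2 pole a set g(ξ) = (ξ - a)^2*f(ξ) = [5*ξ**2/4 + 15*ξ/4 + 1/3] / (ξ - a')^2.
Order-2 pole: residue = g'(a); g'(-3/11 + (1/22)*sqrt(278)) = (41987/927408)*sqrt(278), so the residue is (41987/927408)*sqrt(278).
List the singular points by increasing real part (a conjugate pair: the negative imaginary part first).


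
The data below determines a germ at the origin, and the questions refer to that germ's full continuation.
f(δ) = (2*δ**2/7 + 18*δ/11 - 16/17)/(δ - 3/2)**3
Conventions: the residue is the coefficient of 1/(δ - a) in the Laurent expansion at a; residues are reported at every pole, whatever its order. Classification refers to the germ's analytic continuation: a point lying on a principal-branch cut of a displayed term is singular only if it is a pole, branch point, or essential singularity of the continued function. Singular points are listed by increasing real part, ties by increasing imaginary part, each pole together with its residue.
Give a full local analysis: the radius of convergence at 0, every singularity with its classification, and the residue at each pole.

Radius of convergence at 0: 3/2.
At 3/2: a pole of order 3; residue 2/7.

Denominator factor (δ - 3/2)^3: pole of order 3 at 3/2, modulus 3/2.
The radius of convergence is the smallest modulus among the singular points: 3/2.
At the order-3 pole 3/2 set g(δ) = (δ - (3/2))^3*f(δ) = 2*δ**2/7 + 18*δ/11 - 16/17.
Order-3 pole: residue = g''(a)/2; g''(3/2) = 4/7, so the residue is 2/7.


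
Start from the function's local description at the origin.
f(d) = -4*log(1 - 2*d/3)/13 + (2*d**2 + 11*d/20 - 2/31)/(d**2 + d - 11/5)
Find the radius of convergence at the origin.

The radius of convergence is -1/2 + (7/10)*sqrt(5).

Denominator factor (d**2 + d - 11/5): discriminant 49/5, real irrational roots -1/2 + (7/10)*sqrt(5) and -1/2 - (7/10)*sqrt(5); poles of order 1, moduli -1/2 + (7/10)*sqrt(5) and 1/2 + (7/10)*sqrt(5).
Branch term (-4/13)*log(1 - d/(3/2)): its argument vanishes at d = 3/2, a logarithmic branch point, modulus 3/2.
The radius of convergence is the smallest modulus among the singular points: -1/2 + (7/10)*sqrt(5).


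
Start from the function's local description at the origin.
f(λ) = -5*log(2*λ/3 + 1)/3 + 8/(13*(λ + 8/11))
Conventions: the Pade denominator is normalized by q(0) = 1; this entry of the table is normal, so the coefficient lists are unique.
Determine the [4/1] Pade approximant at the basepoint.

The Pade approximant has numerator coefficients [11/13, -408829514/361803177, -1601618143/1447212708, 11750654767/39074743116, -2676139853/29306057337]; denominator coefficients [1, 1305099457/964808472].

Taylor coefficients needed (expand at 0): a_0 = 11/13, a_1 = -2129/936, a_2 = 44257/22464, a_3 = -3824003/1617408, a_4 = 40200353/12939264, a_5 = -1305099457/310542336.
Write the denominator as Q(λ) = 1 + q1*λ. Requiring Q*f - P = O(λ^6) with deg P <= 4 kills the coefficients of λ^5..λ^5 in Q*f:
  λ^5: a_5 + q1*a_4 = 0, i.e. -1305099457/310542336 + (40200353/12939264)*q1 = 0.
Solving this linear system: q1 = 1305099457/964808472.
The numerator is Q*f truncated at degree 4: P0 = a_0 = 11/13; P1 = a_1 + q1*a_0 = -408829514/361803177; P2 = a_2 + q1*a_1 = -1601618143/1447212708; P3 = a_3 + q1*a_2 = 11750654767/39074743116; P4 = a_4 + q1*a_3 = -2676139853/29306057337.
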